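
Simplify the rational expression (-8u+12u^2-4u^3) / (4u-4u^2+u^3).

Euclidean algorithm in ℚ[u]:
  -4u^3+12u^2-8u = (-4)(u^3-4u^2+4u) + (-4u^2+8u)
  u^3-4u^2+4u = (-(1/4)u+1/2)(-4u^2+8u) + (0)
Last nonzero remainder: -4u^2+8u. Dividing through by -4 gives the monic gcd u^2-2u.
Cancel u^2-2u from numerator and denominator to get the reduced form.

(4-4u)/(-2+u)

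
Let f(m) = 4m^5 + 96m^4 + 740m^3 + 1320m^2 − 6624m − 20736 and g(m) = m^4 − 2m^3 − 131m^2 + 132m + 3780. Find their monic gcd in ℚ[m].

m^2 + 15m + 54

Apply the Euclidean algorithm:
  4m^5 + 96m^4 + 740m^3 + 1320m^2 − 6624m − 20736 = (4m + 104)(m^4 − 2m^3 − 131m^2 + 132m + 3780) + (1472m^3 + 14416m^2 − 35472m − 413856)
  m^4 − 2m^3 − 131m^2 + 132m + 3780 = ((1/1472)m − 1085/135424)(1472m^3 + 14416m^2 − 35472m − 413856) + ((72765/8464)m^2 + (1091475/8464)m + 1964655/4232)
  1472m^3 + 14416m^2 − 35472m − 413856 = ((12459008/72765)m − 64868096/72765)((72765/8464)m^2 + (1091475/8464)m + 1964655/4232) + (0)
Last nonzero remainder: (72765/8464)m^2 + (1091475/8464)m + 1964655/4232. Dividing through by 72765/8464 gives the monic gcd m^2 + 15m + 54.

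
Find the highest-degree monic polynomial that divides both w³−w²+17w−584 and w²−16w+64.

w−8

Euclidean algorithm in ℚ[w]:
  w³−w²+17w−584 = (w+15)(w²−16w+64) + (193w−1544)
  w²−16w+64 = ((1/193)w−8/193)(193w−1544) + (0)
Last nonzero remainder: 193w−1544. Dividing through by 193 gives the monic gcd w−8.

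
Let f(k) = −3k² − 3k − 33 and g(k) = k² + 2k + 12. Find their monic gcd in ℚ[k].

1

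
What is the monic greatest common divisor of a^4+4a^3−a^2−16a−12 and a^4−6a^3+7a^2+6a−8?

Apply the Euclidean algorithm:
  a^4+4a^3−a^2−16a−12 = (a^4−6a^3+7a^2+6a−8) + (10a^3−8a^2−22a−4)
  a^4−6a^3+7a^2+6a−8 = ((1/10)a−13/25)(10a^3−8a^2−22a−4) + ((126/25)a^2−(126/25)a−252/25)
  10a^3−8a^2−22a−4 = ((125/63)a+25/63)((126/25)a^2−(126/25)a−252/25) + (0)
Last nonzero remainder: (126/25)a^2−(126/25)a−252/25. Dividing through by 126/25 gives the monic gcd a^2−a−2.

a^2−a−2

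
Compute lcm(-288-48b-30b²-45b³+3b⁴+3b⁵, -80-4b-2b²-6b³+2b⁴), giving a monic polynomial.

By polynomial division,
  3b⁵+3b⁴-45b³-30b²-48b-288 = ((3/2)b+6)(2b⁴-6b³-2b²-4b-80) + (-6b³-12b²+96b+192)
  2b⁴-6b³-2b²-4b-80 = (-(1/3)b+5/3)(-6b³-12b²+96b+192) + (50b²-100b-400)
  -6b³-12b²+96b+192 = (-(3/25)b-12/25)(50b²-100b-400) + (0)
Last nonzero remainder: 50b²-100b-400. Dividing through by 50 gives the monic gcd b²-2b-8.
Then lcm(f, g) = f·g / gcd(f, g); expanding and making the result monic gives the answer.

-480+16b-130b²-81b³+10b⁴-11b⁵+b⁷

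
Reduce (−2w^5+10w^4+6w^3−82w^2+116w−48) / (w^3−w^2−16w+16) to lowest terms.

(−2w^3+14w−12)/(w+4)

Apply the Euclidean algorithm:
  −2w^5+10w^4+6w^3−82w^2+116w−48 = (−2w^2+8w−18)(w^3−w^2−16w+16) + (60w^2−300w+240)
  w^3−w^2−16w+16 = ((1/60)w+1/15)(60w^2−300w+240) + (0)
Last nonzero remainder: 60w^2−300w+240. Dividing through by 60 gives the monic gcd w^2−5w+4.
Cancel w^2−5w+4 from numerator and denominator to get the reduced form.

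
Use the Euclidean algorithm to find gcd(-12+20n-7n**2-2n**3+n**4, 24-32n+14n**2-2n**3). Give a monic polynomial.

4-4n+n**2

Repeated division with remainder:
  n**4-2n**3-7n**2+20n-12 = (-(1/2)n-5/2)(-2n**3+14n**2-32n+24) + (12n**2-48n+48)
  -2n**3+14n**2-32n+24 = (-(1/6)n+1/2)(12n**2-48n+48) + (0)
Last nonzero remainder: 12n**2-48n+48. Dividing through by 12 gives the monic gcd n**2-4n+4.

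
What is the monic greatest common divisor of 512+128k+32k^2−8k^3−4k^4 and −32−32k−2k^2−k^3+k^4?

−32−2k^2+k^3

Euclidean algorithm in ℚ[k]:
  −4k^4−8k^3+32k^2+128k+512 = (−4)(k^4−k^3−2k^2−32k−32) + (−12k^3+24k^2+384)
  k^4−k^3−2k^2−32k−32 = (−(1/12)k−1/12)(−12k^3+24k^2+384) + (0)
Last nonzero remainder: −12k^3+24k^2+384. Dividing through by −12 gives the monic gcd k^3−2k^2−32.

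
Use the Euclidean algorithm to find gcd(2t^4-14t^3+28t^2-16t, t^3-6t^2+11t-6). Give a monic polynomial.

t^2-3t+2

Apply the Euclidean algorithm:
  2t^4-14t^3+28t^2-16t = (2t-2)(t^3-6t^2+11t-6) + (-6t^2+18t-12)
  t^3-6t^2+11t-6 = (-(1/6)t+1/2)(-6t^2+18t-12) + (0)
Last nonzero remainder: -6t^2+18t-12. Dividing through by -6 gives the monic gcd t^2-3t+2.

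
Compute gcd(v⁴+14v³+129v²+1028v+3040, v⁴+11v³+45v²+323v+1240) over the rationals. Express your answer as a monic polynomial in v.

v²+13v+40

Euclidean algorithm in ℚ[v]:
  v⁴+14v³+129v²+1028v+3040 = (v⁴+11v³+45v²+323v+1240) + (3v³+84v²+705v+1800)
  v⁴+11v³+45v²+323v+1240 = ((1/3)v-17/3)(3v³+84v²+705v+1800) + (286v²+3718v+11440)
  3v³+84v²+705v+1800 = ((3/286)v+45/286)(286v²+3718v+11440) + (0)
Last nonzero remainder: 286v²+3718v+11440. Dividing through by 286 gives the monic gcd v²+13v+40.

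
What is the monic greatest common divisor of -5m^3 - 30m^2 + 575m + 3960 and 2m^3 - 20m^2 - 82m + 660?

Repeated division with remainder:
  -5m^3 - 30m^2 + 575m + 3960 = (-5/2)(2m^3 - 20m^2 - 82m + 660) + (-80m^2 + 370m + 5610)
  2m^3 - 20m^2 - 82m + 660 = (-(1/40)m + 43/320)(-80m^2 + 370m + 5610) + ((273/32)m - 3003/32)
  -80m^2 + 370m + 5610 = (-(2560/273)m - 5440/91)((273/32)m - 3003/32) + (0)
Last nonzero remainder: (273/32)m - 3003/32. Dividing through by 273/32 gives the monic gcd m - 11.

m - 11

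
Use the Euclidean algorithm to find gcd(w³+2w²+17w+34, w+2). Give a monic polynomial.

w+2

Repeated division with remainder:
  w³+2w²+17w+34 = (w²+17)(w+2) + (0)
The last nonzero remainder w+2 is already monic.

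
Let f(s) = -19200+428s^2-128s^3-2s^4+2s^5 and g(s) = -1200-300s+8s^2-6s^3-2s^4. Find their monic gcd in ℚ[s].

150-s^2+s^3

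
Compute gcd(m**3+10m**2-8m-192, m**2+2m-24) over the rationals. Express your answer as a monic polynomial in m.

m**2+2m-24

Apply the Euclidean algorithm:
  m**3+10m**2-8m-192 = (m+8)(m**2+2m-24) + (0)
The last nonzero remainder m**2+2m-24 is already monic.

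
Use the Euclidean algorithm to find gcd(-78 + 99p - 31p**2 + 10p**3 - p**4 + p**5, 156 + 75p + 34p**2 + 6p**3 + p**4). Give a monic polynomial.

Euclidean algorithm in ℚ[p]:
  p**5 - p**4 + 10p**3 - 31p**2 + 99p - 78 = (p - 7)(p**4 + 6p**3 + 34p**2 + 75p + 156) + (18p**3 + 132p**2 + 468p + 1014)
  p**4 + 6p**3 + 34p**2 + 75p + 156 = ((1/18)p - 2/27)(18p**3 + 132p**2 + 468p + 1014) + ((160/9)p**2 + (160/3)p + 2080/9)
  18p**3 + 132p**2 + 468p + 1014 = ((81/80)p + 351/80)((160/9)p**2 + (160/3)p + 2080/9) + (0)
Last nonzero remainder: (160/9)p**2 + (160/3)p + 2080/9. Dividing through by 160/9 gives the monic gcd p**2 + 3p + 13.

13 + 3p + p**2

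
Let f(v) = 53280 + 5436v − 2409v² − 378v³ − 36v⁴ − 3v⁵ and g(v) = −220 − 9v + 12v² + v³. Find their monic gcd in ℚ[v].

−20 + v + v²

Euclidean algorithm in ℚ[v]:
  −3v⁵ − 36v⁴ − 378v³ − 2409v² + 5436v + 53280 = (−3v² − 405)(v³ + 12v² − 9v − 220) + (1791v² + 1791v − 35820)
  v³ + 12v² − 9v − 220 = ((1/1791)v + 11/1791)(1791v² + 1791v − 35820) + (0)
Last nonzero remainder: 1791v² + 1791v − 35820. Dividing through by 1791 gives the monic gcd v² + v − 20.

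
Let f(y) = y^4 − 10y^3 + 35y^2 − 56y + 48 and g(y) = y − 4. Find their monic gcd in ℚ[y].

y − 4

Repeated division with remainder:
  y^4 − 10y^3 + 35y^2 − 56y + 48 = (y^3 − 6y^2 + 11y − 12)(y − 4) + (0)
The last nonzero remainder y − 4 is already monic.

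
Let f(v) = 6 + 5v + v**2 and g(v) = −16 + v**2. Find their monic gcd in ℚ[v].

1

Apply the Euclidean algorithm:
  v**2 + 5v + 6 = (v**2 − 16) + (5v + 22)
  v**2 − 16 = ((1/5)v − 22/25)(5v + 22) + (84/25)
  5v + 22 = ((125/84)v + 275/42)(84/25) + (0)
The last nonzero remainder is the constant 84/25, so the polynomials are coprime and gcd = 1.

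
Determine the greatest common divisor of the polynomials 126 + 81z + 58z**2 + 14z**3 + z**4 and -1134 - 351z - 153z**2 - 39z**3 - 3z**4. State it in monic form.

Repeated division with remainder:
  z**4 + 14z**3 + 58z**2 + 81z + 126 = (-1/3)(-3z**4 - 39z**3 - 153z**2 - 351z - 1134) + (z**3 + 7z**2 - 36z - 252)
  -3z**4 - 39z**3 - 153z**2 - 351z - 1134 = (-3z - 18)(z**3 + 7z**2 - 36z - 252) + (-135z**2 - 1755z - 5670)
  z**3 + 7z**2 - 36z - 252 = (-(1/135)z + 2/45)(-135z**2 - 1755z - 5670) + (0)
Last nonzero remainder: -135z**2 - 1755z - 5670. Dividing through by -135 gives the monic gcd z**2 + 13z + 42.

42 + 13z + z**2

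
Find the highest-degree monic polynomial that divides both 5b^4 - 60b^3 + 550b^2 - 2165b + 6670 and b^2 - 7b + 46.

b^2 - 7b + 46

Euclidean algorithm in ℚ[b]:
  5b^4 - 60b^3 + 550b^2 - 2165b + 6670 = (5b^2 - 25b + 145)(b^2 - 7b + 46) + (0)
The last nonzero remainder b^2 - 7b + 46 is already monic.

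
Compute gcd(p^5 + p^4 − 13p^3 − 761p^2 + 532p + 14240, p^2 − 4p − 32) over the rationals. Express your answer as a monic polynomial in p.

p^2 − 4p − 32

Euclidean algorithm in ℚ[p]:
  p^5 + p^4 − 13p^3 − 761p^2 + 532p + 14240 = (p^3 + 5p^2 + 39p − 445)(p^2 − 4p − 32) + (0)
The last nonzero remainder p^2 − 4p − 32 is already monic.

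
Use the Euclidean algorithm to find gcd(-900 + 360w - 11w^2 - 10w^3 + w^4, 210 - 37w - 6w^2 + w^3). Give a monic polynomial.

Apply the Euclidean algorithm:
  w^4 - 10w^3 - 11w^2 + 360w - 900 = (w - 4)(w^3 - 6w^2 - 37w + 210) + (2w^2 + 2w - 60)
  w^3 - 6w^2 - 37w + 210 = ((1/2)w - 7/2)(2w^2 + 2w - 60) + (0)
Last nonzero remainder: 2w^2 + 2w - 60. Dividing through by 2 gives the monic gcd w^2 + w - 30.

-30 + w + w^2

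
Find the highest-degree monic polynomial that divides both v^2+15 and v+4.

Repeated division with remainder:
  v^2+15 = (v-4)(v+4) + (31)
  v+4 = ((1/31)v+4/31)(31) + (0)
The last nonzero remainder is the constant 31, so the polynomials are coprime and gcd = 1.

1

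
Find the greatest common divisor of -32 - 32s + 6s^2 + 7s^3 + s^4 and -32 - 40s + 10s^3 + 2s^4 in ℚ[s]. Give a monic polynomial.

Apply the Euclidean algorithm:
  s^4 + 7s^3 + 6s^2 - 32s - 32 = (1/2)(2s^4 + 10s^3 - 40s - 32) + (2s^3 + 6s^2 - 12s - 16)
  2s^4 + 10s^3 - 40s - 32 = (s + 2)(2s^3 + 6s^2 - 12s - 16) + (0)
Last nonzero remainder: 2s^3 + 6s^2 - 12s - 16. Dividing through by 2 gives the monic gcd s^3 + 3s^2 - 6s - 8.

-8 - 6s + 3s^2 + s^3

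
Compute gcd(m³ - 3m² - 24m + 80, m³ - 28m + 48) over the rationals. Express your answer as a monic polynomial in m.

Apply the Euclidean algorithm:
  m³ - 3m² - 24m + 80 = (m³ - 28m + 48) + (-3m² + 4m + 32)
  m³ - 28m + 48 = (-(1/3)m - 4/9)(-3m² + 4m + 32) + (-(140/9)m + 560/9)
  -3m² + 4m + 32 = ((27/140)m + 18/35)(-(140/9)m + 560/9) + (0)
Last nonzero remainder: -(140/9)m + 560/9. Dividing through by -140/9 gives the monic gcd m - 4.

m - 4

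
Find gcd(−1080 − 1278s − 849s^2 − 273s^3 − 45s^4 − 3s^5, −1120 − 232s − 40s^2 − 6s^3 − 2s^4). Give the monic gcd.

By polynomial division,
  −3s^5 − 45s^4 − 273s^3 − 849s^2 − 1278s − 1080 = ((3/2)s + 18)(−2s^4 − 6s^3 − 40s^2 − 232s − 1120) + (−105s^3 + 219s^2 + 4578s + 19080)
  −2s^4 − 6s^3 − 40s^2 − 232s − 1120 = ((2/105)s + 356/3675)(−105s^3 + 219s^2 + 4578s + 19080) + (−(181808/1225)s^2 − (181808/175)s − 727232/245)
  −105s^3 + 219s^2 + 4578s + 19080 = ((128625/181808)s − 584325/90904)(−(181808/1225)s^2 − (181808/175)s − 727232/245) + (0)
Last nonzero remainder: −(181808/1225)s^2 − (181808/175)s − 727232/245. Dividing through by −181808/1225 gives the monic gcd s^2 + 7s + 20.

20 + 7s + s^2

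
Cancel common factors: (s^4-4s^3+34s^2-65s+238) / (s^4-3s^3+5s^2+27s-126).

(s^2-s+17)/(s^2-9)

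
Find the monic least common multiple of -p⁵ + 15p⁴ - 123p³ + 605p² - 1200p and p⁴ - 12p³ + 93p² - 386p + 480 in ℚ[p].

p⁶ - 17p⁵ + 153p⁴ - 851p³ + 2410p² - 2400p

Euclidean algorithm in ℚ[p]:
  -p⁵ + 15p⁴ - 123p³ + 605p² - 1200p = (-p + 3)(p⁴ - 12p³ + 93p² - 386p + 480) + (6p³ - 60p² + 438p - 1440)
  p⁴ - 12p³ + 93p² - 386p + 480 = ((1/6)p - 1/3)(6p³ - 60p² + 438p - 1440) + (0)
Last nonzero remainder: 6p³ - 60p² + 438p - 1440. Dividing through by 6 gives the monic gcd p³ - 10p² + 73p - 240.
Then lcm(f, g) = f·g / gcd(f, g); expanding and making the result monic gives the answer.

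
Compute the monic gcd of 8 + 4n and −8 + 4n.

1

By polynomial division,
  4n + 8 = (4n − 8) + (16)
  4n − 8 = ((1/4)n − 1/2)(16) + (0)
The last nonzero remainder is the constant 16, so the polynomials are coprime and gcd = 1.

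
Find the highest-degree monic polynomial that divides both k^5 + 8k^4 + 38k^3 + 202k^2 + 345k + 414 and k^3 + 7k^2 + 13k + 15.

Apply the Euclidean algorithm:
  k^5 + 8k^4 + 38k^3 + 202k^2 + 345k + 414 = (k^2 + k + 18)(k^3 + 7k^2 + 13k + 15) + (48k^2 + 96k + 144)
  k^3 + 7k^2 + 13k + 15 = ((1/48)k + 5/48)(48k^2 + 96k + 144) + (0)
Last nonzero remainder: 48k^2 + 96k + 144. Dividing through by 48 gives the monic gcd k^2 + 2k + 3.

k^2 + 2k + 3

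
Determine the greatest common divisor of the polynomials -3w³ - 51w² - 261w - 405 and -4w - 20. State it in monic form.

w + 5

Repeated division with remainder:
  -3w³ - 51w² - 261w - 405 = ((3/4)w² + 9w + 81/4)(-4w - 20) + (0)
Last nonzero remainder: -4w - 20. Dividing through by -4 gives the monic gcd w + 5.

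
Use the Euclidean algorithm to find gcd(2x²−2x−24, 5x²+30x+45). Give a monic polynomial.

Apply the Euclidean algorithm:
  2x²−2x−24 = (2/5)(5x²+30x+45) + (−14x−42)
  5x²+30x+45 = (−(5/14)x−15/14)(−14x−42) + (0)
Last nonzero remainder: −14x−42. Dividing through by −14 gives the monic gcd x+3.

x+3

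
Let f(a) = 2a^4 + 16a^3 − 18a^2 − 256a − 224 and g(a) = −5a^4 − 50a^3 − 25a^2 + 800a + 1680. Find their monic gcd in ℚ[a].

a^3 + 7a^2 − 16a − 112

Repeated division with remainder:
  2a^4 + 16a^3 − 18a^2 − 256a − 224 = (−2/5)(−5a^4 − 50a^3 − 25a^2 + 800a + 1680) + (−4a^3 − 28a^2 + 64a + 448)
  −5a^4 − 50a^3 − 25a^2 + 800a + 1680 = ((5/4)a + 15/4)(−4a^3 − 28a^2 + 64a + 448) + (0)
Last nonzero remainder: −4a^3 − 28a^2 + 64a + 448. Dividing through by −4 gives the monic gcd a^3 + 7a^2 − 16a − 112.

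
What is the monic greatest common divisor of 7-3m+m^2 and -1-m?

1

By polynomial division,
  m^2-3m+7 = (-m+4)(-m-1) + (11)
  -m-1 = (-(1/11)m-1/11)(11) + (0)
The last nonzero remainder is the constant 11, so the polynomials are coprime and gcd = 1.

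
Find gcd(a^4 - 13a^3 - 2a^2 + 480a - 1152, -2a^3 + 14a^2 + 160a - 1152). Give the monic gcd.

a^2 - 16a + 64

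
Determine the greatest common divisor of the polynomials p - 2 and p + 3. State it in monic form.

1

By polynomial division,
  p - 2 = (p + 3) + (-5)
  p + 3 = (-(1/5)p - 3/5)(-5) + (0)
The last nonzero remainder is the constant -5, so the polynomials are coprime and gcd = 1.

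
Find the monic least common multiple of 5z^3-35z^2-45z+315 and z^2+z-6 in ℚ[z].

Euclidean algorithm in ℚ[z]:
  5z^3-35z^2-45z+315 = (5z-40)(z^2+z-6) + (25z+75)
  z^2+z-6 = ((1/25)z-2/25)(25z+75) + (0)
Last nonzero remainder: 25z+75. Dividing through by 25 gives the monic gcd z+3.
Then lcm(f, g) = f·g / gcd(f, g); expanding and making the result monic gives the answer.

z^4-9z^3+5z^2+81z-126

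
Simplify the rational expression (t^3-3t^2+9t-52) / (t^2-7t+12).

By polynomial division,
  t^3-3t^2+9t-52 = (t+4)(t^2-7t+12) + (25t-100)
  t^2-7t+12 = ((1/25)t-3/25)(25t-100) + (0)
Last nonzero remainder: 25t-100. Dividing through by 25 gives the monic gcd t-4.
Cancel t-4 from numerator and denominator to get the reduced form.

(t^2+t+13)/(t-3)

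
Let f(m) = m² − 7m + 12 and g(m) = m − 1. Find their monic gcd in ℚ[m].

Repeated division with remainder:
  m² − 7m + 12 = (m − 6)(m − 1) + (6)
  m − 1 = ((1/6)m − 1/6)(6) + (0)
The last nonzero remainder is the constant 6, so the polynomials are coprime and gcd = 1.

1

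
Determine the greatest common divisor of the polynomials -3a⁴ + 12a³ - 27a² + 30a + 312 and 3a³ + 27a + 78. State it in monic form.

a³ + 9a + 26

By polynomial division,
  -3a⁴ + 12a³ - 27a² + 30a + 312 = (-a + 4)(3a³ + 27a + 78) + (0)
Last nonzero remainder: 3a³ + 27a + 78. Dividing through by 3 gives the monic gcd a³ + 9a + 26.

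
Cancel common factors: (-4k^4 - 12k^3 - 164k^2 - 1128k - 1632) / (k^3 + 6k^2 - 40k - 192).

Euclidean algorithm in ℚ[k]:
  -4k^4 - 12k^3 - 164k^2 - 1128k - 1632 = (-4k + 12)(k^3 + 6k^2 - 40k - 192) + (-396k^2 - 1416k + 672)
  k^3 + 6k^2 - 40k - 192 = (-(1/396)k - 20/3267)(-396k^2 - 1416k + 672) + (-(51152/1089)k - 204608/1089)
  -396k^2 - 1416k + 672 = ((107811/12788)k - 22869/6394)(-(51152/1089)k - 204608/1089) + (0)
Last nonzero remainder: -(51152/1089)k - 204608/1089. Dividing through by -51152/1089 gives the monic gcd k + 4.
Cancel k + 4 from numerator and denominator to get the reduced form.

(-4k^3 + 4k^2 - 180k - 408)/(k^2 + 2k - 48)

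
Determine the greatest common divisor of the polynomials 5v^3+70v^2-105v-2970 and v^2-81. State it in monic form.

v+9

Euclidean algorithm in ℚ[v]:
  5v^3+70v^2-105v-2970 = (5v+70)(v^2-81) + (300v+2700)
  v^2-81 = ((1/300)v-3/100)(300v+2700) + (0)
Last nonzero remainder: 300v+2700. Dividing through by 300 gives the monic gcd v+9.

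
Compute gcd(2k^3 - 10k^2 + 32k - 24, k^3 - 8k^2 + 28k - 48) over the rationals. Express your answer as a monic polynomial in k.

k^2 - 4k + 12

Repeated division with remainder:
  2k^3 - 10k^2 + 32k - 24 = (2)(k^3 - 8k^2 + 28k - 48) + (6k^2 - 24k + 72)
  k^3 - 8k^2 + 28k - 48 = ((1/6)k - 2/3)(6k^2 - 24k + 72) + (0)
Last nonzero remainder: 6k^2 - 24k + 72. Dividing through by 6 gives the monic gcd k^2 - 4k + 12.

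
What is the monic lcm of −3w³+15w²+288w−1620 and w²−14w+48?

w⁴−13w³−56w²+1308w−4320

Euclidean algorithm in ℚ[w]:
  −3w³+15w²+288w−1620 = (−3w−27)(w²−14w+48) + (54w−324)
  w²−14w+48 = ((1/54)w−4/27)(54w−324) + (0)
Last nonzero remainder: 54w−324. Dividing through by 54 gives the monic gcd w−6.
Then lcm(f, g) = f·g / gcd(f, g); expanding and making the result monic gives the answer.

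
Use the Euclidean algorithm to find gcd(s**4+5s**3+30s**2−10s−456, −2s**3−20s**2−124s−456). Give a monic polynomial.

s**2+4s+38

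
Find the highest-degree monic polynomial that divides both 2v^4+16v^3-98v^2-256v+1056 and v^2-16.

Euclidean algorithm in ℚ[v]:
  2v^4+16v^3-98v^2-256v+1056 = (2v^2+16v-66)(v^2-16) + (0)
The last nonzero remainder v^2-16 is already monic.

v^2-16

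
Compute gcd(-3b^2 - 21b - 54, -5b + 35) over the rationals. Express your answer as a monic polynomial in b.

Euclidean algorithm in ℚ[b]:
  -3b^2 - 21b - 54 = ((3/5)b + 42/5)(-5b + 35) + (-348)
  -5b + 35 = ((5/348)b - 35/348)(-348) + (0)
The last nonzero remainder is the constant -348, so the polynomials are coprime and gcd = 1.

1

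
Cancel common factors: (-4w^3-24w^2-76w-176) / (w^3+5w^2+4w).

Repeated division with remainder:
  -4w^3-24w^2-76w-176 = (-4)(w^3+5w^2+4w) + (-4w^2-60w-176)
  w^3+5w^2+4w = (-(1/4)w+5/2)(-4w^2-60w-176) + (110w+440)
  -4w^2-60w-176 = (-(2/55)w-2/5)(110w+440) + (0)
Last nonzero remainder: 110w+440. Dividing through by 110 gives the monic gcd w+4.
Cancel w+4 from numerator and denominator to get the reduced form.

(-4w^2-8w-44)/(w^2+w)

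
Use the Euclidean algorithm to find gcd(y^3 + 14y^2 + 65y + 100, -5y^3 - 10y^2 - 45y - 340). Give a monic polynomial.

y + 4

Apply the Euclidean algorithm:
  y^3 + 14y^2 + 65y + 100 = (-1/5)(-5y^3 - 10y^2 - 45y - 340) + (12y^2 + 56y + 32)
  -5y^3 - 10y^2 - 45y - 340 = (-(5/12)y + 10/9)(12y^2 + 56y + 32) + (-(845/9)y - 3380/9)
  12y^2 + 56y + 32 = (-(108/845)y - 72/845)(-(845/9)y - 3380/9) + (0)
Last nonzero remainder: -(845/9)y - 3380/9. Dividing through by -845/9 gives the monic gcd y + 4.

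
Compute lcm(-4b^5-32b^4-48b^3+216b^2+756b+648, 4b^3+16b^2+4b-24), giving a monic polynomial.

b^6+7b^5+4b^4-66b^3-135b^2+27b+162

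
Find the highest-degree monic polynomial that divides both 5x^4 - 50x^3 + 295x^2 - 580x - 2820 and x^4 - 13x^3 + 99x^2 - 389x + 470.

x^2 - 6x + 47

Euclidean algorithm in ℚ[x]:
  5x^4 - 50x^3 + 295x^2 - 580x - 2820 = (5)(x^4 - 13x^3 + 99x^2 - 389x + 470) + (15x^3 - 200x^2 + 1365x - 5170)
  x^4 - 13x^3 + 99x^2 - 389x + 470 = ((1/15)x + 1/45)(15x^3 - 200x^2 + 1365x - 5170) + ((112/9)x^2 - (224/3)x + 5264/9)
  15x^3 - 200x^2 + 1365x - 5170 = ((135/112)x - 495/56)((112/9)x^2 - (224/3)x + 5264/9) + (0)
Last nonzero remainder: (112/9)x^2 - (224/3)x + 5264/9. Dividing through by 112/9 gives the monic gcd x^2 - 6x + 47.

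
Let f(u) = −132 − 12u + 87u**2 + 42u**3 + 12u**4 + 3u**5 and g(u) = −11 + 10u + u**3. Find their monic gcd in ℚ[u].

By polynomial division,
  3u**5 + 12u**4 + 42u**3 + 87u**2 − 12u − 132 = (3u**2 + 12u + 12)(u**3 + 10u − 11) + (0)
The last nonzero remainder u**3 + 10u − 11 is already monic.

−11 + 10u + u**3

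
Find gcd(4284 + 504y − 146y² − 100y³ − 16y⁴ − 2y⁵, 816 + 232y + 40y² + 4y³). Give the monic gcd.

34 + 4y + y²

Euclidean algorithm in ℚ[y]:
  −2y⁵ − 16y⁴ − 100y³ − 146y² + 504y + 4284 = (−(1/2)y² + y − 6)(4y³ + 40y² + 232y + 816) + (270y² + 1080y + 9180)
  4y³ + 40y² + 232y + 816 = ((2/135)y + 4/45)(270y² + 1080y + 9180) + (0)
Last nonzero remainder: 270y² + 1080y + 9180. Dividing through by 270 gives the monic gcd y² + 4y + 34.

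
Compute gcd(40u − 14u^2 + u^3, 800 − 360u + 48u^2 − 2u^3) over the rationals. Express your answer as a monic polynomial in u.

40 − 14u + u^2

By polynomial division,
  u^3 − 14u^2 + 40u = (−1/2)(−2u^3 + 48u^2 − 360u + 800) + (10u^2 − 140u + 400)
  −2u^3 + 48u^2 − 360u + 800 = (−(1/5)u + 2)(10u^2 − 140u + 400) + (0)
Last nonzero remainder: 10u^2 − 140u + 400. Dividing through by 10 gives the monic gcd u^2 − 14u + 40.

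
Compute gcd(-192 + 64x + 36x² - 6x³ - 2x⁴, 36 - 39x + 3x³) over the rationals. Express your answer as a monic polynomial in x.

By polynomial division,
  -2x⁴ - 6x³ + 36x² + 64x - 192 = (-(2/3)x - 2)(3x³ - 39x + 36) + (10x² + 10x - 120)
  3x³ - 39x + 36 = ((3/10)x - 3/10)(10x² + 10x - 120) + (0)
Last nonzero remainder: 10x² + 10x - 120. Dividing through by 10 gives the monic gcd x² + x - 12.

-12 + x + x²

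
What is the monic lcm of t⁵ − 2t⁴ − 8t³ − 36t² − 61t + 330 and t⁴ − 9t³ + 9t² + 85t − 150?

Euclidean algorithm in ℚ[t]:
  t⁵ − 2t⁴ − 8t³ − 36t² − 61t + 330 = (t + 7)(t⁴ − 9t³ + 9t² + 85t − 150) + (46t³ − 184t² − 506t + 1380)
  t⁴ − 9t³ + 9t² + 85t − 150 = ((1/46)t − 5/46)(46t³ − 184t² − 506t + 1380) + (0)
Last nonzero remainder: 46t³ − 184t² − 506t + 1380. Dividing through by 46 gives the monic gcd t³ − 4t² − 11t + 30.
Then lcm(f, g) = f·g / gcd(f, g); expanding and making the result monic gives the answer.

t⁶ − 7t⁵ + 2t⁴ + 4t³ + 119t² + 635t − 1650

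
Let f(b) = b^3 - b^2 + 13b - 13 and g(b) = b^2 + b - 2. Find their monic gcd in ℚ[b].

b - 1

Repeated division with remainder:
  b^3 - b^2 + 13b - 13 = (b - 2)(b^2 + b - 2) + (17b - 17)
  b^2 + b - 2 = ((1/17)b + 2/17)(17b - 17) + (0)
Last nonzero remainder: 17b - 17. Dividing through by 17 gives the monic gcd b - 1.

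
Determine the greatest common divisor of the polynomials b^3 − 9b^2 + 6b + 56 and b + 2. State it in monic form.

By polynomial division,
  b^3 − 9b^2 + 6b + 56 = (b^2 − 11b + 28)(b + 2) + (0)
The last nonzero remainder b + 2 is already monic.

b + 2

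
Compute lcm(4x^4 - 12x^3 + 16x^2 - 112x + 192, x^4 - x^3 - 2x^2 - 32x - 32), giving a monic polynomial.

Euclidean algorithm in ℚ[x]:
  4x^4 - 12x^3 + 16x^2 - 112x + 192 = (4)(x^4 - x^3 - 2x^2 - 32x - 32) + (-8x^3 + 24x^2 + 16x + 320)
  x^4 - x^3 - 2x^2 - 32x - 32 = (-(1/8)x - 1/4)(-8x^3 + 24x^2 + 16x + 320) + (6x^2 + 12x + 48)
  -8x^3 + 24x^2 + 16x + 320 = (-(4/3)x + 20/3)(6x^2 + 12x + 48) + (0)
Last nonzero remainder: 6x^2 + 12x + 48. Dividing through by 6 gives the monic gcd x^2 + 2x + 8.
Then lcm(f, g) = f·g / gcd(f, g); expanding and making the result monic gives the answer.

x^6 - 6x^5 + 9x^4 - 28x^3 + 116x^2 - 32x - 192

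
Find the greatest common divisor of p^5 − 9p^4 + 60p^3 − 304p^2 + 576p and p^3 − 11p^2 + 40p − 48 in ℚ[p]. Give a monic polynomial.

p^2 − 8p + 16

Repeated division with remainder:
  p^5 − 9p^4 + 60p^3 − 304p^2 + 576p = (p^2 + 2p + 42)(p^3 − 11p^2 + 40p − 48) + (126p^2 − 1008p + 2016)
  p^3 − 11p^2 + 40p − 48 = ((1/126)p − 1/42)(126p^2 − 1008p + 2016) + (0)
Last nonzero remainder: 126p^2 − 1008p + 2016. Dividing through by 126 gives the monic gcd p^2 − 8p + 16.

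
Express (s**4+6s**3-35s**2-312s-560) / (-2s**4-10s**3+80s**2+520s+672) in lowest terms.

(-s**2-9s-20)/(2s**2+16s+24)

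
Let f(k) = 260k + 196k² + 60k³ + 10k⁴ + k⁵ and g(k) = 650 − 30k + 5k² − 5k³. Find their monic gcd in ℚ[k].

By polynomial division,
  k⁵ + 10k⁴ + 60k³ + 196k² + 260k = (−(1/5)k² − (11/5)k − 13)(−5k³ + 5k² − 30k + 650) + (325k² + 1300k + 8450)
  −5k³ + 5k² − 30k + 650 = (−(1/65)k + 1/13)(325k² + 1300k + 8450) + (0)
Last nonzero remainder: 325k² + 1300k + 8450. Dividing through by 325 gives the monic gcd k² + 4k + 26.

26 + 4k + k²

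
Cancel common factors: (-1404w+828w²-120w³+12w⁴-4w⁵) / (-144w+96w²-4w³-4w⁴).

(-117+30w+w³)/(-12+4w+w²)

Apply the Euclidean algorithm:
  -4w⁵+12w⁴-120w³+828w²-1404w = (w-4)(-4w⁴-4w³+96w²-144w) + (-232w³+1356w²-1980w)
  -4w⁴-4w³+96w²-144w = ((1/58)w+397/3364)(-232w³+1356w²-1980w) + (-(25137/841)w²+(75411/841)w)
  -232w³+1356w²-1980w = ((195112/25137)w-185020/8379)(-(25137/841)w²+(75411/841)w) + (0)
Last nonzero remainder: -(25137/841)w²+(75411/841)w. Dividing through by -25137/841 gives the monic gcd w²-3w.
Cancel w²-3w from numerator and denominator to get the reduced form.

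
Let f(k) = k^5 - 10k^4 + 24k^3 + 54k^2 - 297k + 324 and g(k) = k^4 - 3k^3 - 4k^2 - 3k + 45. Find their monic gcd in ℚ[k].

k^2 - 6k + 9

By polynomial division,
  k^5 - 10k^4 + 24k^3 + 54k^2 - 297k + 324 = (k - 7)(k^4 - 3k^3 - 4k^2 - 3k + 45) + (7k^3 + 29k^2 - 363k + 639)
  k^4 - 3k^3 - 4k^2 - 3k + 45 = ((1/7)k - 50/49)(7k^3 + 29k^2 - 363k + 639) + ((3795/49)k^2 - (22770/49)k + 34155/49)
  7k^3 + 29k^2 - 363k + 639 = ((343/3795)k + 3479/3795)((3795/49)k^2 - (22770/49)k + 34155/49) + (0)
Last nonzero remainder: (3795/49)k^2 - (22770/49)k + 34155/49. Dividing through by 3795/49 gives the monic gcd k^2 - 6k + 9.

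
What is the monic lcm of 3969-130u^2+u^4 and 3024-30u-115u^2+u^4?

-190512+7938u+10209u^2-260u^3-178u^4+2u^5+u^6

Repeated division with remainder:
  u^4-130u^2+3969 = (u^4-115u^2-30u+3024) + (-15u^2+30u+945)
  u^4-115u^2-30u+3024 = (-(1/15)u^2-(2/15)u+16/5)(-15u^2+30u+945) + (0)
Last nonzero remainder: -15u^2+30u+945. Dividing through by -15 gives the monic gcd u^2-2u-63.
Then lcm(f, g) = f·g / gcd(f, g); expanding and making the result monic gives the answer.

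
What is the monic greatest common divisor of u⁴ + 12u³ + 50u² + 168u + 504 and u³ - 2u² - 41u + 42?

Euclidean algorithm in ℚ[u]:
  u⁴ + 12u³ + 50u² + 168u + 504 = (u + 14)(u³ - 2u² - 41u + 42) + (119u² + 700u - 84)
  u³ - 2u² - 41u + 42 = ((1/119)u - 134/2023)(119u² + 700u - 84) + ((1755/289)u + 10530/289)
  119u² + 700u - 84 = ((34391/1755)u - 4046/1755)((1755/289)u + 10530/289) + (0)
Last nonzero remainder: (1755/289)u + 10530/289. Dividing through by 1755/289 gives the monic gcd u + 6.

u + 6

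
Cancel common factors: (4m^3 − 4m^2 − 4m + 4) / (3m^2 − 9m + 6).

(4m^2 − 4)/(3m − 6)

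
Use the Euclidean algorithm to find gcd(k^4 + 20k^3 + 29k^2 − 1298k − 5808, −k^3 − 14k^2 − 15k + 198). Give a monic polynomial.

k^2 + 17k + 66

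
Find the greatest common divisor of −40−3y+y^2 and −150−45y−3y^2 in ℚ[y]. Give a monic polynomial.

Repeated division with remainder:
  y^2−3y−40 = (−1/3)(−3y^2−45y−150) + (−18y−90)
  −3y^2−45y−150 = ((1/6)y+5/3)(−18y−90) + (0)
Last nonzero remainder: −18y−90. Dividing through by −18 gives the monic gcd y+5.

5+y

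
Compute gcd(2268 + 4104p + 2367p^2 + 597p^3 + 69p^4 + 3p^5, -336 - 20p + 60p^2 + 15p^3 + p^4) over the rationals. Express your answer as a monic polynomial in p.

Repeated division with remainder:
  3p^5 + 69p^4 + 597p^3 + 2367p^2 + 4104p + 2268 = (3p + 24)(p^4 + 15p^3 + 60p^2 - 20p - 336) + (57p^3 + 987p^2 + 5592p + 10332)
  p^4 + 15p^3 + 60p^2 - 20p - 336 = ((1/57)p - 44/1083)(57p^3 + 987p^2 + 5592p + 10332) + ((720/361)p^2 + (9360/361)p + 30240/361)
  57p^3 + 987p^2 + 5592p + 10332 = ((6859/240)p + 14801/120)((720/361)p^2 + (9360/361)p + 30240/361) + (0)
Last nonzero remainder: (720/361)p^2 + (9360/361)p + 30240/361. Dividing through by 720/361 gives the monic gcd p^2 + 13p + 42.

42 + 13p + p^2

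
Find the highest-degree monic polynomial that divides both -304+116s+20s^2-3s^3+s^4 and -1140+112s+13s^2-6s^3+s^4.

Euclidean algorithm in ℚ[s]:
  s^4-3s^3+20s^2+116s-304 = (s^4-6s^3+13s^2+112s-1140) + (3s^3+7s^2+4s+836)
  s^4-6s^3+13s^2+112s-1140 = ((1/3)s-25/9)(3s^3+7s^2+4s+836) + ((280/9)s^2-(1400/9)s+10640/9)
  3s^3+7s^2+4s+836 = ((27/280)s+99/140)((280/9)s^2-(1400/9)s+10640/9) + (0)
Last nonzero remainder: (280/9)s^2-(1400/9)s+10640/9. Dividing through by 280/9 gives the monic gcd s^2-5s+38.

38-5s+s^2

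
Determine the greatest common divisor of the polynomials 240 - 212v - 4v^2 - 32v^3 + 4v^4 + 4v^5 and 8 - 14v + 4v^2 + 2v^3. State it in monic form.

By polynomial division,
  4v^5 + 4v^4 - 32v^3 - 4v^2 - 212v + 240 = (2v^2 - 2v + 2)(2v^3 + 4v^2 - 14v + 8) + (-56v^2 - 168v + 224)
  2v^3 + 4v^2 - 14v + 8 = (-(1/28)v + 1/28)(-56v^2 - 168v + 224) + (0)
Last nonzero remainder: -56v^2 - 168v + 224. Dividing through by -56 gives the monic gcd v^2 + 3v - 4.

-4 + 3v + v^2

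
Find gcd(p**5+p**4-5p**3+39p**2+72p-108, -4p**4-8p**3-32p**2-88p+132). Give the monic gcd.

p**2+2p-3

Repeated division with remainder:
  p**5+p**4-5p**3+39p**2+72p-108 = (-(1/4)p+1/4)(-4p**4-8p**3-32p**2-88p+132) + (-11p**3+25p**2+127p-141)
  -4p**4-8p**3-32p**2-88p+132 = ((4/11)p+188/121)(-11p**3+25p**2+127p-141) + (-(14160/121)p**2-(28320/121)p+42480/121)
  -11p**3+25p**2+127p-141 = ((1331/14160)p-5687/14160)(-(14160/121)p**2-(28320/121)p+42480/121) + (0)
Last nonzero remainder: -(14160/121)p**2-(28320/121)p+42480/121. Dividing through by -14160/121 gives the monic gcd p**2+2p-3.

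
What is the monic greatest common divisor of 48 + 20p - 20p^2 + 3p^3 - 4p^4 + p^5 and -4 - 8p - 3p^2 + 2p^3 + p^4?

-2 - p + p^2

Repeated division with remainder:
  p^5 - 4p^4 + 3p^3 - 20p^2 + 20p + 48 = (p - 6)(p^4 + 2p^3 - 3p^2 - 8p - 4) + (18p^3 - 30p^2 - 24p + 24)
  p^4 + 2p^3 - 3p^2 - 8p - 4 = ((1/18)p + 11/54)(18p^3 - 30p^2 - 24p + 24) + ((40/9)p^2 - (40/9)p - 80/9)
  18p^3 - 30p^2 - 24p + 24 = ((81/20)p - 27/10)((40/9)p^2 - (40/9)p - 80/9) + (0)
Last nonzero remainder: (40/9)p^2 - (40/9)p - 80/9. Dividing through by 40/9 gives the monic gcd p^2 - p - 2.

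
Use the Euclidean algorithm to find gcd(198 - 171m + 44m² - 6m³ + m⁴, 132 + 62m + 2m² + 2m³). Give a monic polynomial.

33 - m + m²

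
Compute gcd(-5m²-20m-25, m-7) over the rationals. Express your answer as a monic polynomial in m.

By polynomial division,
  -5m²-20m-25 = (-5m-55)(m-7) + (-410)
  m-7 = (-(1/410)m+7/410)(-410) + (0)
The last nonzero remainder is the constant -410, so the polynomials are coprime and gcd = 1.

1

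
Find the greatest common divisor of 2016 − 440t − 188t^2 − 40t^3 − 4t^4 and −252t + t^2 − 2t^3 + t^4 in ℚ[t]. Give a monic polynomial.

36 + 5t + t^2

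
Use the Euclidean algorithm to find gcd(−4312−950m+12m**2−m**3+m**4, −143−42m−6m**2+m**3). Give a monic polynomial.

Euclidean algorithm in ℚ[m]:
  m**4−m**3+12m**2−950m−4312 = (m+5)(m**3−6m**2−42m−143) + (84m**2−597m−3597)
  m**3−6m**2−42m−143 = ((1/84)m+31/2352)(84m**2−597m−3597) + ((6813/784)m−74943/784)
  84m**2−597m−3597 = ((21952/2271)m+85456/2271)((6813/784)m−74943/784) + (0)
Last nonzero remainder: (6813/784)m−74943/784. Dividing through by 6813/784 gives the monic gcd m−11.

−11+m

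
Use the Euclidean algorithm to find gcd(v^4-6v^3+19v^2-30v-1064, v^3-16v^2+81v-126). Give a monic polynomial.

v-7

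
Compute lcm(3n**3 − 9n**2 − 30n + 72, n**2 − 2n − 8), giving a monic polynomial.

n**4 − n**3 − 16n**2 + 4n + 48

Repeated division with remainder:
  3n**3 − 9n**2 − 30n + 72 = (3n − 3)(n**2 − 2n − 8) + (−12n + 48)
  n**2 − 2n − 8 = (−(1/12)n − 1/6)(−12n + 48) + (0)
Last nonzero remainder: −12n + 48. Dividing through by −12 gives the monic gcd n − 4.
Then lcm(f, g) = f·g / gcd(f, g); expanding and making the result monic gives the answer.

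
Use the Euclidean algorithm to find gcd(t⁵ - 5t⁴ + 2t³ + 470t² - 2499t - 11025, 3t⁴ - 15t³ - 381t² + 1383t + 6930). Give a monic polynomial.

t² - 4t - 21

Repeated division with remainder:
  t⁵ - 5t⁴ + 2t³ + 470t² - 2499t - 11025 = ((1/3)t)(3t⁴ - 15t³ - 381t² + 1383t + 6930) + (129t³ + 9t² - 4809t - 11025)
  3t⁴ - 15t³ - 381t² + 1383t + 6930 = ((1/43)t - 218/1849)(129t³ + 9t² - 4809t - 11025) + (-(495720/1849)t² + (1982880/1849)t + 10410120/1849)
  129t³ + 9t² - 4809t - 11025 = (-(79507/165240)t - 64715/33048)(-(495720/1849)t² + (1982880/1849)t + 10410120/1849) + (0)
Last nonzero remainder: -(495720/1849)t² + (1982880/1849)t + 10410120/1849. Dividing through by -495720/1849 gives the monic gcd t² - 4t - 21.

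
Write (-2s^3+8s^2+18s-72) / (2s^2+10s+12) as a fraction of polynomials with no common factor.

(-s^2+7s-12)/(s+2)

By polynomial division,
  -2s^3+8s^2+18s-72 = (-s+9)(2s^2+10s+12) + (-60s-180)
  2s^2+10s+12 = (-(1/30)s-1/15)(-60s-180) + (0)
Last nonzero remainder: -60s-180. Dividing through by -60 gives the monic gcd s+3.
Cancel s+3 from numerator and denominator to get the reduced form.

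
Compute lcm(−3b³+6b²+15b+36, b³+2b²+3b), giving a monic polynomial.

Apply the Euclidean algorithm:
  −3b³+6b²+15b+36 = (−3)(b³+2b²+3b) + (12b²+24b+36)
  b³+2b²+3b = ((1/12)b)(12b²+24b+36) + (0)
Last nonzero remainder: 12b²+24b+36. Dividing through by 12 gives the monic gcd b²+2b+3.
Then lcm(f, g) = f·g / gcd(f, g); expanding and making the result monic gives the answer.

b⁴−2b³−5b²−12b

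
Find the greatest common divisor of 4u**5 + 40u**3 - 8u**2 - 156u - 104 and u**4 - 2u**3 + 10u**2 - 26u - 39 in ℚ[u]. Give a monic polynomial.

u**3 + u**2 + 13u + 13

By polynomial division,
  4u**5 + 40u**3 - 8u**2 - 156u - 104 = (4u + 8)(u**4 - 2u**3 + 10u**2 - 26u - 39) + (16u**3 + 16u**2 + 208u + 208)
  u**4 - 2u**3 + 10u**2 - 26u - 39 = ((1/16)u - 3/16)(16u**3 + 16u**2 + 208u + 208) + (0)
Last nonzero remainder: 16u**3 + 16u**2 + 208u + 208. Dividing through by 16 gives the monic gcd u**3 + u**2 + 13u + 13.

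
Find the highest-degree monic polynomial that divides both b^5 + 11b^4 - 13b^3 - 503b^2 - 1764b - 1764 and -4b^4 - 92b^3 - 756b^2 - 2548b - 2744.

Apply the Euclidean algorithm:
  b^5 + 11b^4 - 13b^3 - 503b^2 - 1764b - 1764 = (-(1/4)b + 3)(-4b^4 - 92b^3 - 756b^2 - 2548b - 2744) + (74b^3 + 1128b^2 + 5194b + 6468)
  -4b^4 - 92b^3 - 756b^2 - 2548b - 2744 = (-(2/37)b - 574/1369)(74b^3 + 1128b^2 + 5194b + 6468) + (-(3136/1369)b^2 - (28224/1369)b - 43904/1369)
  74b^3 + 1128b^2 + 5194b + 6468 = (-(50653/1568)b - 45177/224)(-(3136/1369)b^2 - (28224/1369)b - 43904/1369) + (0)
Last nonzero remainder: -(3136/1369)b^2 - (28224/1369)b - 43904/1369. Dividing through by -3136/1369 gives the monic gcd b^2 + 9b + 14.

b^2 + 9b + 14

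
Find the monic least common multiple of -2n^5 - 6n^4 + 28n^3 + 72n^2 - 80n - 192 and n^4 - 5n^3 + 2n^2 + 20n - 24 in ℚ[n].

n^6 + n^5 - 20n^4 - 8n^3 + 112n^2 + 16n - 192

Apply the Euclidean algorithm:
  -2n^5 - 6n^4 + 28n^3 + 72n^2 - 80n - 192 = (-2n - 16)(n^4 - 5n^3 + 2n^2 + 20n - 24) + (-48n^3 + 144n^2 + 192n - 576)
  n^4 - 5n^3 + 2n^2 + 20n - 24 = (-(1/48)n + 1/24)(-48n^3 + 144n^2 + 192n - 576) + (0)
Last nonzero remainder: -48n^3 + 144n^2 + 192n - 576. Dividing through by -48 gives the monic gcd n^3 - 3n^2 - 4n + 12.
Then lcm(f, g) = f·g / gcd(f, g); expanding and making the result monic gives the answer.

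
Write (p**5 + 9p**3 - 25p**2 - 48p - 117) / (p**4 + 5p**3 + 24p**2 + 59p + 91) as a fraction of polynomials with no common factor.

Apply the Euclidean algorithm:
  p**5 + 9p**3 - 25p**2 - 48p - 117 = (p - 5)(p**4 + 5p**3 + 24p**2 + 59p + 91) + (10p**3 + 36p**2 + 156p + 338)
  p**4 + 5p**3 + 24p**2 + 59p + 91 = ((1/10)p + 7/50)(10p**3 + 36p**2 + 156p + 338) + ((84/25)p**2 + (84/25)p + 1092/25)
  10p**3 + 36p**2 + 156p + 338 = ((125/42)p + 325/42)((84/25)p**2 + (84/25)p + 1092/25) + (0)
Last nonzero remainder: (84/25)p**2 + (84/25)p + 1092/25. Dividing through by 84/25 gives the monic gcd p**2 + p + 13.
Cancel p**2 + p + 13 from numerator and denominator to get the reduced form.

(p**3 - p**2 - 3p - 9)/(p**2 + 4p + 7)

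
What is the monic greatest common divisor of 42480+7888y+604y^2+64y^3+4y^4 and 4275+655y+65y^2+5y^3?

9+y

Apply the Euclidean algorithm:
  4y^4+64y^3+604y^2+7888y+42480 = ((4/5)y+12/5)(5y^3+65y^2+655y+4275) + (−76y^2+2896y+32220)
  5y^3+65y^2+655y+4275 = (−(5/76)y−4855/1444)(−76y^2+2896y+32220) + ((4516700/361)y+40650300/361)
  −76y^2+2896y+32220 = (−(6859/1129175)y+64619/225835)((4516700/361)y+40650300/361) + (0)
Last nonzero remainder: (4516700/361)y+40650300/361. Dividing through by 4516700/361 gives the monic gcd y+9.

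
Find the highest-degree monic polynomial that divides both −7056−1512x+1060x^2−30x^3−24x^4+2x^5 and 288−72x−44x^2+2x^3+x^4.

−36+x^2

By polynomial division,
  2x^5−24x^4−30x^3+1060x^2−1512x−7056 = (2x−28)(x^4+2x^3−44x^2−72x+288) + (114x^3−28x^2−4104x+1008)
  x^4+2x^3−44x^2−72x+288 = ((1/114)x+64/3249)(114x^3−28x^2−4104x+1008) + (−(24200/3249)x^2+96800/361)
  114x^3−28x^2−4104x+1008 = (−(185193/12100)x+22743/6050)(−(24200/3249)x^2+96800/361) + (0)
Last nonzero remainder: −(24200/3249)x^2+96800/361. Dividing through by −24200/3249 gives the monic gcd x^2−36.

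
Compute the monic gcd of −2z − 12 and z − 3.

1

Repeated division with remainder:
  −2z − 12 = (−2)(z − 3) + (−18)
  z − 3 = (−(1/18)z + 1/6)(−18) + (0)
The last nonzero remainder is the constant −18, so the polynomials are coprime and gcd = 1.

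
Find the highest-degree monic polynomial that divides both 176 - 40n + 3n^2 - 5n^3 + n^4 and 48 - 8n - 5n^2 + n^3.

Apply the Euclidean algorithm:
  n^4 - 5n^3 + 3n^2 - 40n + 176 = (n)(n^3 - 5n^2 - 8n + 48) + (11n^2 - 88n + 176)
  n^3 - 5n^2 - 8n + 48 = ((1/11)n + 3/11)(11n^2 - 88n + 176) + (0)
Last nonzero remainder: 11n^2 - 88n + 176. Dividing through by 11 gives the monic gcd n^2 - 8n + 16.

16 - 8n + n^2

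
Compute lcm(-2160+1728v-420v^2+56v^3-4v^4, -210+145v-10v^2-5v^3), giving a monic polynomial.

-11340+11232v-3393v^2+282v^3+28v^4-10v^5+v^6

By polynomial division,
  -4v^4+56v^3-420v^2+1728v-2160 = ((4/5)v-64/5)(-5v^3-10v^2+145v-210) + (-664v^2+3752v-4848)
  -5v^3-10v^2+145v-210 = ((5/664)v+3175/55112)(-664v^2+3752v-4848) + (-(238680/6889)v+477360/6889)
  -664v^2+3752v-4848 = ((571787/29835)v-695789/9945)(-(238680/6889)v+477360/6889) + (0)
Last nonzero remainder: -(238680/6889)v+477360/6889. Dividing through by -238680/6889 gives the monic gcd v-2.
Then lcm(f, g) = f·g / gcd(f, g); expanding and making the result monic gives the answer.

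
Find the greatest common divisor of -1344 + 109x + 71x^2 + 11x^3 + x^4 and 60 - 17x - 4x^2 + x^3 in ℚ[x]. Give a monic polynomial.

-3 + x

Euclidean algorithm in ℚ[x]:
  x^4 + 11x^3 + 71x^2 + 109x - 1344 = (x + 15)(x^3 - 4x^2 - 17x + 60) + (148x^2 + 304x - 2244)
  x^3 - 4x^2 - 17x + 60 = ((1/148)x - 56/1369)(148x^2 + 304x - 2244) + ((14508/1369)x - 43524/1369)
  148x^2 + 304x - 2244 = ((50653/3627)x + 256003/3627)((14508/1369)x - 43524/1369) + (0)
Last nonzero remainder: (14508/1369)x - 43524/1369. Dividing through by 14508/1369 gives the monic gcd x - 3.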